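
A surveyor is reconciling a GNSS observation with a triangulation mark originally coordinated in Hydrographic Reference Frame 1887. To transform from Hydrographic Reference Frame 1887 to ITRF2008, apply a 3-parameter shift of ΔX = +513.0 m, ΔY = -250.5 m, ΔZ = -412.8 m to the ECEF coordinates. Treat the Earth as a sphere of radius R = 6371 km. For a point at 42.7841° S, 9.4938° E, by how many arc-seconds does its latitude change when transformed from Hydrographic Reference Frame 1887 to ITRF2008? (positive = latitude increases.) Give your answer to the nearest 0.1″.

Δφ = 0.4″

sin φ = -0.679238, cos φ = 0.733918, sin λ = 0.164941, cos λ = 0.986303.
North component: ΔN = −sin φ cos λ·ΔX − sin φ sin λ·ΔY + cos φ·ΔZ = −(-0.679238)(0.986303)(513.0) − (-0.679238)(0.164941)(-250.5) + (0.733918)(-412.8) = 12.65 m.
1° of latitude spans πR/180 = 111195 m, so Δφ = 12.65 / 111195 × 3600 = 0.410″.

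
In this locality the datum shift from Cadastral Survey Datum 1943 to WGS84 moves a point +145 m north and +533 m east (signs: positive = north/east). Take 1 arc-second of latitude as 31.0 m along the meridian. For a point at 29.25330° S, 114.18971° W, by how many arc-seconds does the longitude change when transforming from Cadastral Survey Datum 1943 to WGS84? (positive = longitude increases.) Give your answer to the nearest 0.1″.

At latitude -29.25330°, cos φ = 0.872468.
1″ of longitude at this latitude = 31.00 × cos φ = 27.0465 m, so Δλ = 533.0 / 27.0465 = 19.707″.

Δλ = 19.7″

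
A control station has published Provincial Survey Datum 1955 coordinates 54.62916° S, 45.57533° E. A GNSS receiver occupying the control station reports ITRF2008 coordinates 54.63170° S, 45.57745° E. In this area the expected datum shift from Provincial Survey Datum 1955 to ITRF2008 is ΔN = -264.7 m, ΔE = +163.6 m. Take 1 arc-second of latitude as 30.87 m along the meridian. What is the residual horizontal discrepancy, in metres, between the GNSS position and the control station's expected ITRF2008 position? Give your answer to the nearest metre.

Observed coordinate differences: Δφ = -0.00254°, Δλ = +0.00212°.
Converting to metres (1° lat = 111132 m, cos φ = 0.578866): observed ΔN = -282.3 m, observed ΔE = 136.4 m.
Subtracting the expected shift leaves a residual of -282.3 − (-264.7) = -17.6 m north and 136.4 − (163.6) = -27.2 m east.
Residual distance = √((-17.6)² + (-27.2)²) = 32.4 m.

32 m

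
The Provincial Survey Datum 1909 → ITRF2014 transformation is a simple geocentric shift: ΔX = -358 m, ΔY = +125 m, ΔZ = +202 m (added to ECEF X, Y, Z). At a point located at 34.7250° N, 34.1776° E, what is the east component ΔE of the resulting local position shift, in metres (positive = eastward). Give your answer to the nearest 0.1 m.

ΔE = 304.5 m

The local east axis at (φ, λ) is (−sin λ, cos λ, 0), so ΔE = −sin(34.1776°)·(-358) + cos(34.1776°)·125 = 304.52 m.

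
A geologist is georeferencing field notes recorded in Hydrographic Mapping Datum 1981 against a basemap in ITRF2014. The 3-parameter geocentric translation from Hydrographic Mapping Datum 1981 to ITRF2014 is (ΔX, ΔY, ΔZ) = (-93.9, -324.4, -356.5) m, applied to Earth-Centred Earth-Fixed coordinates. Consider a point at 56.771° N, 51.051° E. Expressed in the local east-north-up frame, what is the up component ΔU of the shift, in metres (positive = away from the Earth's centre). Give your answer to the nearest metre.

ΔU = -469 m

At φ = 56.771°, λ = 51.051°: sin φ = 0.836487, cos φ = 0.547987, sin λ = 0.777706, cos λ = 0.628628.
ΔU = cos φ cos λ·ΔX + cos φ sin λ·ΔY + sin φ·ΔZ = (0.547987)(0.628628)(-93.9) + (0.547987)(0.777706)(-324.4) + (0.836487)(-356.5) = -468.80 m.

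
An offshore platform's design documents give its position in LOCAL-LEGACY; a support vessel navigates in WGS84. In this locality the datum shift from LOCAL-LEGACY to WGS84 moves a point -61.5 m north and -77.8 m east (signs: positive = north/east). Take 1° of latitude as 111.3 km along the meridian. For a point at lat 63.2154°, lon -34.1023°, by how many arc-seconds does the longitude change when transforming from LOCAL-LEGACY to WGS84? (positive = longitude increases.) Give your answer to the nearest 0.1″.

At latitude 63.2154°, cos φ = 0.450638.
1° of longitude at this latitude = 111.3 × cos φ = 50.16 km, so Δλ = -77.8 / 50156.0 = -0.0015512° = -5.584″.

Δλ = -5.6″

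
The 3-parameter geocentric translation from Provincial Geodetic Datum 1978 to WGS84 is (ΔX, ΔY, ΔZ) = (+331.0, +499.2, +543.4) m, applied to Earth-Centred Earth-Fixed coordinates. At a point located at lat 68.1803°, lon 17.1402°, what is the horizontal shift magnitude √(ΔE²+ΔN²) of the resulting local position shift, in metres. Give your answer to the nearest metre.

The local east axis at (φ, λ) is (−sin λ, cos λ, 0), so ΔE = −sin(17.1402°)·331.0 + cos(17.1402°)·499.2 = 379.48 m.
The local north axis is (−sin φ cos λ, −sin φ sin λ, cos φ), giving ΔN = -293.639 − 136.580 + 201.975 = -228.24 m.
Horizontal magnitude = √(ΔE² + ΔN²) = √(379.48² + (-228.24)²) = 442.83 m.

443 m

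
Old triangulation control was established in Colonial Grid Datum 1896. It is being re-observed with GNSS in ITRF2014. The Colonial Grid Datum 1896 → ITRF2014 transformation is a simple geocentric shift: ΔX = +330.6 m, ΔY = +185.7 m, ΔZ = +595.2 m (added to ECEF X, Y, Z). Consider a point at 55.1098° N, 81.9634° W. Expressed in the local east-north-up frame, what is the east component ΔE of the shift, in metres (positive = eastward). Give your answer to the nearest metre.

The local east axis at (φ, λ) is (−sin λ, cos λ, 0), so ΔE = −sin(-81.9634°)·330.6 + cos(-81.9634°)·185.7 = 353.32 m.

ΔE = 353 m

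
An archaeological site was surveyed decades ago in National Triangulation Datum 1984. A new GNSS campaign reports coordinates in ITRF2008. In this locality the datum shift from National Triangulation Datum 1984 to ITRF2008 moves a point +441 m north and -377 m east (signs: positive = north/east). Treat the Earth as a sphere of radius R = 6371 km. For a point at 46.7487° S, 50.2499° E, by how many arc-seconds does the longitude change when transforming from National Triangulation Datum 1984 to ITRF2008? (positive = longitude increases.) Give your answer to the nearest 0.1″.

At latitude -46.7487°, cos φ = 0.685200.
One radian of longitude at latitude φ spans R cos φ, so Δλ = ΔE / (R cos φ) = -377.0 / (6371000 × 0.685200) = -8.6361e-05 rad = -17.813″.

Δλ = -17.8″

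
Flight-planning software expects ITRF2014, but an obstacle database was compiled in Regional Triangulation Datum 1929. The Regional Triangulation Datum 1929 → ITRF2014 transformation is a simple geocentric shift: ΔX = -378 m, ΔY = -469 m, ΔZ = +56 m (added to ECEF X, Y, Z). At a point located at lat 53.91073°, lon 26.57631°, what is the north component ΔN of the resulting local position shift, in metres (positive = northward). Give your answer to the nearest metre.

ΔN = 476 m

The local north axis is (−sin φ cos λ, −sin φ sin λ, cos φ), giving ΔN = 273.187 + 169.560 + 32.987 = 475.73 m.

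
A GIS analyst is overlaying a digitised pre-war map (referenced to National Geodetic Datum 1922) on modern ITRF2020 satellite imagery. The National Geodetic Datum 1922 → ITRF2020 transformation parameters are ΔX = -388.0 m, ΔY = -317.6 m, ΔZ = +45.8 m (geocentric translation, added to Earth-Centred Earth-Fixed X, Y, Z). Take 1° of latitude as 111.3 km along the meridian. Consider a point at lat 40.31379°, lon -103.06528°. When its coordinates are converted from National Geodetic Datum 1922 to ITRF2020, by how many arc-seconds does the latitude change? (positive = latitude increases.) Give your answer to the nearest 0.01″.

sin φ = 0.646973, cos φ = 0.762513, sin λ = -0.974113, cos λ = -0.226061.
North component: ΔN = −sin φ cos λ·ΔX − sin φ sin λ·ΔY + cos φ·ΔZ = −(0.646973)(-0.226061)(-388.0) − (0.646973)(-0.974113)(-317.6) + (0.762513)(45.8) = -221.98 m.
1° of latitude spans 111300 m, so Δφ = -221.98 / 111300 × 3600 = -7.180″.

Δφ = -7.18″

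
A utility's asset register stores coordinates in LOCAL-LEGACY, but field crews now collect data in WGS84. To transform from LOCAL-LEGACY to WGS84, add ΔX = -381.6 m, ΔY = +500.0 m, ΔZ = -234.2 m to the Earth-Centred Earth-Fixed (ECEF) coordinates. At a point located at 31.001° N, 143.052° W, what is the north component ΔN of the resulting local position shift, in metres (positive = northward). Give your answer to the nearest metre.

ΔN = -203 m

The local north axis is (−sin φ cos λ, −sin φ sin λ, cos φ), giving ΔN = -157.074 + 154.797 − 200.746 = -203.02 m.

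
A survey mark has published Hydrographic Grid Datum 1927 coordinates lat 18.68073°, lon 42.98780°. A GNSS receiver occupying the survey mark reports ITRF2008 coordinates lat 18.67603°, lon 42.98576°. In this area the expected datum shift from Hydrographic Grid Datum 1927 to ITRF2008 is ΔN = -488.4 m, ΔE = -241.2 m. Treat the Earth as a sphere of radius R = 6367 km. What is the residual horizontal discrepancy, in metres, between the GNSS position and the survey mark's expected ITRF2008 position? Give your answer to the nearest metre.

43 m

Observed coordinate differences: Δφ = -0.00470°, Δλ = -0.00204°.
Converting to metres (1° lat = 111125 m, cos φ = 0.947318): observed ΔN = -522.3 m, observed ΔE = -214.8 m.
Subtracting the expected shift leaves a residual of -522.3 − (-488.4) = -33.9 m north and -214.8 − (-241.2) = 26.4 m east.
Residual distance = √((-33.9)² + 26.4²) = 43.0 m.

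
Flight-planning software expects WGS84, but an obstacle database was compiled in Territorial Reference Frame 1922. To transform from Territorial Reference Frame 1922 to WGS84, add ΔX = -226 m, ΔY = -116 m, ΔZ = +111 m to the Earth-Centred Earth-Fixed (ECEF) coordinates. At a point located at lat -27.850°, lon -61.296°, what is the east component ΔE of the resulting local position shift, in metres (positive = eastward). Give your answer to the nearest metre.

The local east axis at (φ, λ) is (−sin λ, cos λ, 0), so ΔE = −sin(-61.296°)·(-226) + cos(-61.296°)·(-116) = -253.94 m.

ΔE = -254 m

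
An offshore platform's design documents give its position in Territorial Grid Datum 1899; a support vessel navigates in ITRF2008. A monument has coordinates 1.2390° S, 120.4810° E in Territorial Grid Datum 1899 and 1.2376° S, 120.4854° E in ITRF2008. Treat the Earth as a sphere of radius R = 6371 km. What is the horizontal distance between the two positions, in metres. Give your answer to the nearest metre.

Δφ = -1.2376° − -1.2390° = +0.0014°; Δλ = 120.4854° − 120.4810° = +0.0044°.
1° along a meridian = πR/180 = 111195 m.
ΔN = Δφ × 111195 = 155.7 m; ΔE = Δλ × 111195 × cos(-1.2390°) = +0.0044 × 111195 × 0.999766 = 489.1 m.
Distance = √(ΔE² + ΔN²) = √(489.1² + 155.7²) = 513.3 m.

513 m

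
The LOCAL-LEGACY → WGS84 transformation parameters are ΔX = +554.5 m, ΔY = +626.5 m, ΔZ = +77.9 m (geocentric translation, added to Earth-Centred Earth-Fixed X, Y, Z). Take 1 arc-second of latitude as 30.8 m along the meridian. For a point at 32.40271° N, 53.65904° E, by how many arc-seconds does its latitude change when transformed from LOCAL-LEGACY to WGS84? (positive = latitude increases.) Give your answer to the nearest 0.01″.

Δφ = -12.36″

sin φ = 0.535867, cos φ = 0.844303, sin λ = 0.805505, cos λ = 0.592589.
North component: ΔN = −sin φ cos λ·ΔX − sin φ sin λ·ΔY + cos φ·ΔZ = −(0.535867)(0.592589)(554.5) − (0.535867)(0.805505)(626.5) + (0.844303)(77.9) = -380.73 m.
1° of latitude spans 3600 × 30.80 = 110880 m, so Δφ = -380.73 / 110880 × 3600 = -12.361″.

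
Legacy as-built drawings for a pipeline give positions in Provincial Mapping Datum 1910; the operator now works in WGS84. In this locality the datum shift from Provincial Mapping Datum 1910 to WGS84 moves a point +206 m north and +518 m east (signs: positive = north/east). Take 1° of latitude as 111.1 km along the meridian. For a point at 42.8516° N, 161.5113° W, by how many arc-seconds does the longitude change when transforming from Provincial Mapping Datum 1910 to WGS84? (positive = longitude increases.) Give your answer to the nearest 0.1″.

At latitude 42.8516°, cos φ = 0.733118.
1° of longitude at this latitude = 111.1 × cos φ = 81.45 km, so Δλ = 518.0 / 81449.4 = 0.0063598° = 22.895″.

Δλ = 22.9″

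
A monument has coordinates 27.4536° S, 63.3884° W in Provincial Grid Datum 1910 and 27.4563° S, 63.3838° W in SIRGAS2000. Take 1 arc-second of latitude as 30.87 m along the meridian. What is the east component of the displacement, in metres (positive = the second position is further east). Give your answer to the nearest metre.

Δφ = -27.4563° − -27.4536° = -0.0027°; Δλ = -63.3838° − -63.3884° = +0.0046°.
1° of latitude = 3600 × 30.87 = 111132 m.
ΔN = Δφ × 111132 = -300.1 m; ΔE = Δλ × 111132 × cos(-27.4536°) = +0.0046 × 111132 × 0.887384 = 453.6 m.

ΔE = 454 m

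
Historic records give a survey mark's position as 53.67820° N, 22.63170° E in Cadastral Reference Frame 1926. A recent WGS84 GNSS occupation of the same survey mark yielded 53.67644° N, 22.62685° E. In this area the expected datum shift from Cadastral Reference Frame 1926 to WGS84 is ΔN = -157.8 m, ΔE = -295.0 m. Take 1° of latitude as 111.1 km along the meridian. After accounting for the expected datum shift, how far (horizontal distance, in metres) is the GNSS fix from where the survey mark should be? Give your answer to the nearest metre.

Observed coordinate differences: Δφ = -0.00176°, Δλ = -0.00485°.
Converting to metres (1° lat = 111100 m, cos φ = 0.592320): observed ΔN = -195.5 m, observed ΔE = -319.2 m.
Subtracting the expected shift leaves a residual of -195.5 − (-157.8) = -37.7 m north and -319.2 − (-295.0) = -24.2 m east.
Residual distance = √((-37.7)² + (-24.2)²) = 44.8 m.

45 m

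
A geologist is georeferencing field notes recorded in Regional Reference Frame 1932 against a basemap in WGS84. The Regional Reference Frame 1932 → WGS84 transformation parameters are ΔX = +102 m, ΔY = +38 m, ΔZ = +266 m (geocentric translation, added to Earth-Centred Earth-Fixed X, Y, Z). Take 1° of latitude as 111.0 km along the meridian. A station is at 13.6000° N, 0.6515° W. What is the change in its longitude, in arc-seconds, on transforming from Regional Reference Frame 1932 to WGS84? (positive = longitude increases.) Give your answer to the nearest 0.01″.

sin φ = 0.235142, cos φ = 0.971961, sin λ = -0.011371, cos λ = 0.999935.
East component: ΔE = −sin λ·ΔX + cos λ·ΔY = −(-0.011371)(102) + (0.999935)(38) = 39.16 m.
1° of latitude spans 111000 m; at latitude φ, 1° of longitude spans that × cos φ = 107887.7 m, so Δλ = 39.16 / 107887.7 × 3600 = 1.307″.

Δλ = 1.31″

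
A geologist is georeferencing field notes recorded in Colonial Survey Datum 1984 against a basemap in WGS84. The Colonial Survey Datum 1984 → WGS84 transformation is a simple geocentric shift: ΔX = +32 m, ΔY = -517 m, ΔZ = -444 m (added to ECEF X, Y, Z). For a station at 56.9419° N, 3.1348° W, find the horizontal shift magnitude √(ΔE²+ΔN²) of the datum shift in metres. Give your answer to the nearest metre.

At φ = 56.9419°, λ = -3.1348°: sin φ = 0.838118, cos φ = 0.545489, sin λ = -0.054685, cos λ = 0.998504.
ΔE = −sin λ·ΔX + cos λ·ΔY = −(-0.054685)·(32) + (0.998504)·(-517) = -514.48 m.
ΔN = −sin φ cos λ·ΔX − sin φ sin λ·ΔY + cos φ·ΔZ = −(0.838118)(0.998504)(32) − (0.838118)(-0.054685)(-517) + (0.545489)(-444) = -292.67 m.
Horizontal magnitude = √(ΔE² + ΔN²) = √((-514.48)² + (-292.67)²) = 591.90 m.

592 m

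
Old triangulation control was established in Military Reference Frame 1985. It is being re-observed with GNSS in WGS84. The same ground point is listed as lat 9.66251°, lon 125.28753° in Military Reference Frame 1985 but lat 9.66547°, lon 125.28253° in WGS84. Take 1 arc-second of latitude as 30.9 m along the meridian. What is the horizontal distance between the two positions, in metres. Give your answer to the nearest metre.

Δφ = 9.66547° − 9.66251° = +0.00296°; Δλ = 125.28253° − 125.28753° = -0.00500°.
1° of latitude = 3600 × 30.90 = 111240 m.
ΔN = Δφ × 111240 = 329.3 m; ΔE = Δλ × 111240 × cos(9.66251°) = -0.00500 × 111240 × 0.985814 = -548.3 m.
Distance = √(ΔE² + ΔN²) = √((-548.3)² + 329.3²) = 639.6 m.

640 m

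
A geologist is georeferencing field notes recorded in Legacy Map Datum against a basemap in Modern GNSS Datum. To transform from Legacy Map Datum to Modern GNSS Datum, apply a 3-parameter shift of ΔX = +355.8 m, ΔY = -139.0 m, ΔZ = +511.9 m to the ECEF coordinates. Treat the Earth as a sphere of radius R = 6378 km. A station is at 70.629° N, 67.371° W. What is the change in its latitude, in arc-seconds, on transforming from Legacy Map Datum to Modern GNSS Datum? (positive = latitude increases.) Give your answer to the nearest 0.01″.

sin φ = 0.943391, cos φ = 0.331684, sin λ = -0.923016, cos λ = 0.384763.
North component: ΔN = −sin φ cos λ·ΔX − sin φ sin λ·ΔY + cos φ·ΔZ = −(0.943391)(0.384763)(355.8) − (0.943391)(-0.923016)(-139.0) + (0.331684)(511.9) = -80.40 m.
1° of latitude spans πR/180 = 111317 m, so Δφ = -80.40 / 111317 × 3600 = -2.600″.

Δφ = -2.60″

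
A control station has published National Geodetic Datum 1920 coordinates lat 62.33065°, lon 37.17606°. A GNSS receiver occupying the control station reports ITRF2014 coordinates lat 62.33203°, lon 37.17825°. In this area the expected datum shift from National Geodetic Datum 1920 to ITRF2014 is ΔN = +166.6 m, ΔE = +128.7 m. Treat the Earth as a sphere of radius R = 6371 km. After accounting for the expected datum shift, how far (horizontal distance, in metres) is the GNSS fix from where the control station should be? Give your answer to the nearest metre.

Observed coordinate differences: Δφ = +0.00138°, Δλ = +0.00219°.
Converting to metres (1° lat = 111195 m, cos φ = 0.464368): observed ΔN = 153.4 m, observed ΔE = 113.1 m.
Subtracting the expected shift leaves a residual of 153.4 − (166.6) = -13.2 m north and 113.1 − (128.7) = -15.6 m east.
Residual distance = √((-13.2)² + (-15.6)²) = 20.4 m.

20 m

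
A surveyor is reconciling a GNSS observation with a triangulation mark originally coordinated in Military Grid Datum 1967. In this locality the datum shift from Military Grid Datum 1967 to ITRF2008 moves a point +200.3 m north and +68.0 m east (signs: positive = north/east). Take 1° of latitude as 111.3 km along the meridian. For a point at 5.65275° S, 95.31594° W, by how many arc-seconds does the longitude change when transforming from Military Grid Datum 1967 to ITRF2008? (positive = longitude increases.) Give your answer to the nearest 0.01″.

Δλ = 2.21″

At latitude -5.65275°, cos φ = 0.995137.
1° of longitude at this latitude = 111.3 × cos φ = 110.76 km, so Δλ = 68.0 / 110758.8 = 0.0006139° = 2.210″.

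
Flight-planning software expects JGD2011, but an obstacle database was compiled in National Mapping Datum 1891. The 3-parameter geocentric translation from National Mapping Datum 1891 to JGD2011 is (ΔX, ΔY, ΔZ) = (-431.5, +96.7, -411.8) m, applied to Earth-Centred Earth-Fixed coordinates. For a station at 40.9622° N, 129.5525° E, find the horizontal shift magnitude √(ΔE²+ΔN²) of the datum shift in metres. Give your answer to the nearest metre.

604 m

The local east axis at (φ, λ) is (−sin λ, cos λ, 0), so ΔE = −sin(129.5525°)·(-431.5) + cos(129.5525°)·96.7 = 271.13 m.
The local north axis is (−sin φ cos λ, −sin φ sin λ, cos φ), giving ΔN = -180.130 − 48.878 − 310.968 = -539.98 m.
Horizontal magnitude = √(ΔE² + ΔN²) = √(271.13² + (-539.98)²) = 604.22 m.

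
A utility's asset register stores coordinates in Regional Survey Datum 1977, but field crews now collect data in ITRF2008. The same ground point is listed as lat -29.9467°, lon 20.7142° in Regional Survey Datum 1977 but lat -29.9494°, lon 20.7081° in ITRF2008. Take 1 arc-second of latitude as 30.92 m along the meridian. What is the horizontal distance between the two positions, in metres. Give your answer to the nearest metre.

661 m

Δφ = -29.9494° − -29.9467° = -0.0027°; Δλ = 20.7081° − 20.7142° = -0.0061°.
1° of latitude = 3600 × 30.92 = 111312 m.
ΔN = Δφ × 111312 = -300.5 m; ΔE = Δλ × 111312 × cos(-29.9467°) = -0.0061 × 111312 × 0.866490 = -588.3 m.
Distance = √(ΔE² + ΔN²) = √((-588.3)² + (-300.5)²) = 660.7 m.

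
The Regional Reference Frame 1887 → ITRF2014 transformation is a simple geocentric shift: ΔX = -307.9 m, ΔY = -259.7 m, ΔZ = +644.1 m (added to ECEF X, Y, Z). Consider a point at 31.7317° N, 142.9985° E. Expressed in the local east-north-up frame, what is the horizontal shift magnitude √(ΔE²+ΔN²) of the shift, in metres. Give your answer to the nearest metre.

636 m

At φ = 31.7317°, λ = 142.9985°: sin φ = 0.525942, cos φ = 0.850520, sin λ = 0.601836, cos λ = -0.798620.
ΔE = −sin λ·ΔX + cos λ·ΔY = −(0.601836)·(-307.9) + (-0.798620)·(-259.7) = 392.71 m.
ΔN = −sin φ cos λ·ΔX − sin φ sin λ·ΔY + cos φ·ΔZ = −(0.525942)(-0.798620)(-307.9) − (0.525942)(0.601836)(-259.7) + (0.850520)(644.1) = 500.70 m.
Horizontal magnitude = √(ΔE² + ΔN²) = √(392.71² + 500.70²) = 636.33 m.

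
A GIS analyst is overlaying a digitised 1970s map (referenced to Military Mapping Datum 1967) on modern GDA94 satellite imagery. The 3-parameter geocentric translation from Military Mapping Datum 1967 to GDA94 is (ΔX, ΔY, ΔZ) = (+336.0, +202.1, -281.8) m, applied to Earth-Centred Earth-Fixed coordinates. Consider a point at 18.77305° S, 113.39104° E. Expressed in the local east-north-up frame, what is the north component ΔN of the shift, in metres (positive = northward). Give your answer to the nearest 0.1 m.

ΔN = -250.0 m

At φ = -18.77305°, λ = 113.39104°: sin φ = -0.321820, cos φ = 0.946801, sin λ = 0.917817, cos λ = -0.397004.
ΔN = −sin φ cos λ·ΔX − sin φ sin λ·ΔY + cos φ·ΔZ = −(-0.321820)(-0.397004)(336.0) − (-0.321820)(0.917817)(202.1) + (0.946801)(-281.8) = -250.04 m.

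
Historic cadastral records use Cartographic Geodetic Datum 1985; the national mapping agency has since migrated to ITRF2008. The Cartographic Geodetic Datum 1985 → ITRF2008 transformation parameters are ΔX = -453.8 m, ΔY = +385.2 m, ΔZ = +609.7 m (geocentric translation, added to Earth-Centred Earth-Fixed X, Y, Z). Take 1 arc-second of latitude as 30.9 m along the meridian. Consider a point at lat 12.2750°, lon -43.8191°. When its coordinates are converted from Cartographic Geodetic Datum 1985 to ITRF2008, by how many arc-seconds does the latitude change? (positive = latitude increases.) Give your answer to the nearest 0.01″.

sin φ = 0.212604, cos φ = 0.977138, sin λ = -0.692384, cos λ = 0.721529.
North component: ΔN = −sin φ cos λ·ΔX − sin φ sin λ·ΔY + cos φ·ΔZ = −(0.212604)(0.721529)(-453.8) − (0.212604)(-0.692384)(385.2) + (0.977138)(609.7) = 722.08 m.
1° of latitude spans 3600 × 30.90 = 111240 m, so Δφ = 722.08 / 111240 × 3600 = 23.368″.

Δφ = 23.37″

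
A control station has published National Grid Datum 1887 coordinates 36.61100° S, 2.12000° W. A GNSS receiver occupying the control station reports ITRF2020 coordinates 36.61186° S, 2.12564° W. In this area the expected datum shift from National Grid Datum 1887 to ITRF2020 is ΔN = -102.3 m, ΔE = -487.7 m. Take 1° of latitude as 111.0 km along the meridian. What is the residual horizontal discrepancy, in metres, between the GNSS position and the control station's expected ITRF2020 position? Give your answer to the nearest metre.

Observed coordinate differences: Δφ = -0.00086°, Δλ = -0.00564°.
Converting to metres (1° lat = 111000 m, cos φ = 0.802703): observed ΔN = -95.5 m, observed ΔE = -502.5 m.
Subtracting the expected shift leaves a residual of -95.5 − (-102.3) = 6.8 m north and -502.5 − (-487.7) = -14.8 m east.
Residual distance = √(6.8² + (-14.8)²) = 16.3 m.

16 m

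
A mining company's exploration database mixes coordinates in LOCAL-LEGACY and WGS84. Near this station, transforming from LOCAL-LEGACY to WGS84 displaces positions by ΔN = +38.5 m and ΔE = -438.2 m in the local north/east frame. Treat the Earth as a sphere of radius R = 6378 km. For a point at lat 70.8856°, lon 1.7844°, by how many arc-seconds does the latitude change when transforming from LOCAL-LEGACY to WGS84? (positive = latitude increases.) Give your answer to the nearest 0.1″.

On a sphere of radius R, 1 rad of latitude = R, so Δφ = ΔN / R = 38.5 / 6378000 = 6.0364e-06 rad = 1.245″.

Δφ = 1.2″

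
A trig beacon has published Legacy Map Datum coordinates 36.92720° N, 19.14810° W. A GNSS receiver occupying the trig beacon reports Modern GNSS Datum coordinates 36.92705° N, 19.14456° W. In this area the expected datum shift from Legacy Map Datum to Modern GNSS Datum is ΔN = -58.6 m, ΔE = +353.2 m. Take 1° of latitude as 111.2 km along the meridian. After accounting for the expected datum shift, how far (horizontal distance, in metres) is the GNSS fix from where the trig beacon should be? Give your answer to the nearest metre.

57 m

Observed coordinate differences: Δφ = -0.00015°, Δλ = +0.00354°.
Converting to metres (1° lat = 111200 m, cos φ = 0.799400): observed ΔN = -16.7 m, observed ΔE = 314.7 m.
Subtracting the expected shift leaves a residual of -16.7 − (-58.6) = 41.9 m north and 314.7 − (353.2) = -38.5 m east.
Residual distance = √(41.9² + (-38.5)²) = 56.9 m.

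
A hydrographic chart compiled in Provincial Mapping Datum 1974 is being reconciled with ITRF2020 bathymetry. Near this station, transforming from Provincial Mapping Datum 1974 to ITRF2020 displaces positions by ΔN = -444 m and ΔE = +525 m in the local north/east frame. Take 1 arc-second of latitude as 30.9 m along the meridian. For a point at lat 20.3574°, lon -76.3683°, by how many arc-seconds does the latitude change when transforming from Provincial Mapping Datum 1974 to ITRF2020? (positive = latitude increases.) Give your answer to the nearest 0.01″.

1″ of latitude = 30.90 m, so Δφ = -444.0 / 30.90 = -14.369″.

Δφ = -14.37″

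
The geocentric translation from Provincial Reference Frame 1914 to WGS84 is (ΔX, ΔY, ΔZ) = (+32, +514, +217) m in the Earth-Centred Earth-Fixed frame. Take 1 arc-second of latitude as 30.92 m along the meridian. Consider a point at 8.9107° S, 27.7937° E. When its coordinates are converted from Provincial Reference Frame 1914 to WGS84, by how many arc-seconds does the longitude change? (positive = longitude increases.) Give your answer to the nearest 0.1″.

sin φ = -0.154895, cos φ = 0.987931, sin λ = 0.466289, cos λ = 0.884632.
East component: ΔE = −sin λ·ΔX + cos λ·ΔY = −(0.466289)(32) + (0.884632)(514) = 439.78 m.
1° of latitude spans 3600 × 30.92 = 111312 m; at latitude φ, 1° of longitude spans that × cos φ = 109968.6 m, so Δλ = 439.78 / 109968.6 × 3600 = 14.397″.

Δλ = 14.4″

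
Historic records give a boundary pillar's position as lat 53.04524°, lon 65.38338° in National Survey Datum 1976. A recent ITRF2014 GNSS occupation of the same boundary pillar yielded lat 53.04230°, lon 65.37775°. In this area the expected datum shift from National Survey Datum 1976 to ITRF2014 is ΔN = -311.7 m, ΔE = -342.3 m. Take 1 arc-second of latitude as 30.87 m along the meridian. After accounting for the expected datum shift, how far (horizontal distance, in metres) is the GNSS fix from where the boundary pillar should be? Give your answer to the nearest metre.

Observed coordinate differences: Δφ = -0.00294°, Δλ = -0.00563°.
Converting to metres (1° lat = 111132 m, cos φ = 0.601184): observed ΔN = -326.7 m, observed ΔE = -376.1 m.
Subtracting the expected shift leaves a residual of -326.7 − (-311.7) = -15.0 m north and -376.1 − (-342.3) = -33.8 m east.
Residual distance = √((-15.0)² + (-33.8)²) = 37.0 m.

37 m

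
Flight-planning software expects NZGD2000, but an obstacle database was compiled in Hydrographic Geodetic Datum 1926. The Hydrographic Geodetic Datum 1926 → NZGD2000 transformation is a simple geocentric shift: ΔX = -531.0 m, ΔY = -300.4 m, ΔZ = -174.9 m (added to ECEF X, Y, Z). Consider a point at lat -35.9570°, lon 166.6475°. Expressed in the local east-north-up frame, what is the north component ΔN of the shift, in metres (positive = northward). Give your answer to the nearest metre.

ΔN = 121 m

The local north axis is (−sin φ cos λ, −sin φ sin λ, cos φ), giving ΔN = 303.363 − 40.735 − 141.574 = 121.05 m.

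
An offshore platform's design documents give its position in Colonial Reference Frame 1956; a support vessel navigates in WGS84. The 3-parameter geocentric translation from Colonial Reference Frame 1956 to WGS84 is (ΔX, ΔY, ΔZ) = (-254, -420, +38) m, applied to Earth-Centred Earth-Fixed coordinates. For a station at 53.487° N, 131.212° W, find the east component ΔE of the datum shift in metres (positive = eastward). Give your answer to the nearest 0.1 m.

The local east axis at (φ, λ) is (−sin λ, cos λ, 0), so ΔE = −sin(-131.212°)·(-254) + cos(-131.212°)·(-420) = 85.64 m.

ΔE = 85.6 m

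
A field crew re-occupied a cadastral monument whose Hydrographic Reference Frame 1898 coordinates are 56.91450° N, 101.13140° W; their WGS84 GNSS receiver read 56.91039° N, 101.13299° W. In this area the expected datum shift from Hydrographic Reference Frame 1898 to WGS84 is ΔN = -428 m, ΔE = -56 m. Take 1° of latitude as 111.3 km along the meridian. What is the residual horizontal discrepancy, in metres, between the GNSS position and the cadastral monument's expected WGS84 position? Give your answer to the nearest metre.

50 m

Observed coordinate differences: Δφ = -0.00411°, Δλ = -0.00159°.
Converting to metres (1° lat = 111300 m, cos φ = 0.545890): observed ΔN = -457.4 m, observed ΔE = -96.6 m.
Subtracting the expected shift leaves a residual of -457.4 − (-428) = -29.4 m north and -96.6 − (-56) = -40.6 m east.
Residual distance = √((-29.4)² + (-40.6)²) = 50.2 m.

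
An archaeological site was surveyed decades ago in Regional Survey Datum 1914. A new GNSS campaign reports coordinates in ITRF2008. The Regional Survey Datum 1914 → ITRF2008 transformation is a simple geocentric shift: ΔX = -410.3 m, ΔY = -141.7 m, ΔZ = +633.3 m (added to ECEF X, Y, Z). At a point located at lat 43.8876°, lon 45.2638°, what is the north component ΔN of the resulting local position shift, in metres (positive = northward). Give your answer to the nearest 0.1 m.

At φ = 43.8876°, λ = 45.2638°: sin φ = 0.693246, cos φ = 0.720701, sin λ = 0.710355, cos λ = 0.703844.
ΔN = −sin φ cos λ·ΔX − sin φ sin λ·ΔY + cos φ·ΔZ = −(0.693246)(0.703844)(-410.3) − (0.693246)(0.710355)(-141.7) + (0.720701)(633.3) = 726.40 m.

ΔN = 726.4 m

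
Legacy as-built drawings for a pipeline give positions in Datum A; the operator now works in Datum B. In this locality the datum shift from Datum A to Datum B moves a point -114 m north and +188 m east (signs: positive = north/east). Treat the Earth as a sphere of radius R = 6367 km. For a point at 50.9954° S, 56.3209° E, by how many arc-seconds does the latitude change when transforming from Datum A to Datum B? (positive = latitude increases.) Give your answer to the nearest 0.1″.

On a sphere of radius R, 1 rad of latitude = R, so Δφ = ΔN / R = -114.0 / 6367000 = -1.7905e-05 rad = -3.693″.

Δφ = -3.7″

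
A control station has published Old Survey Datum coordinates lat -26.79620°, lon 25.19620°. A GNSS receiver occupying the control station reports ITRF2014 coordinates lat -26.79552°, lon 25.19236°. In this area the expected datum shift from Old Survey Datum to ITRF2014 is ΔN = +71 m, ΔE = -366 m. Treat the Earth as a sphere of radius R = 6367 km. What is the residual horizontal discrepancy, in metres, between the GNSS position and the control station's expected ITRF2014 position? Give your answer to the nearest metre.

16 m

Observed coordinate differences: Δφ = +0.00068°, Δλ = -0.00384°.
Converting to metres (1° lat = 111125 m, cos φ = 0.892616): observed ΔN = 75.6 m, observed ΔE = -380.9 m.
Subtracting the expected shift leaves a residual of 75.6 − (71) = 4.6 m north and -380.9 − (-366) = -14.9 m east.
Residual distance = √(4.6² + (-14.9)²) = 15.6 m.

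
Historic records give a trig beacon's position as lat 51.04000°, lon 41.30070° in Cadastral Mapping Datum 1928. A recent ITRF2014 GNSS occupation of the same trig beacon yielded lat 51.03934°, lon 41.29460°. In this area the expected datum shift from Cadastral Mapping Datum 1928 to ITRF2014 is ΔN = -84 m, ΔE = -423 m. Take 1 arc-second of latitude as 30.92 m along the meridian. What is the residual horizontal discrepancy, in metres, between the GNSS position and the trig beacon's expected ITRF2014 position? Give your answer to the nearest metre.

Observed coordinate differences: Δφ = -0.00066°, Δλ = -0.00610°.
Converting to metres (1° lat = 111312 m, cos φ = 0.628778): observed ΔN = -73.5 m, observed ΔE = -426.9 m.
Subtracting the expected shift leaves a residual of -73.5 − (-84) = 10.5 m north and -426.9 − (-423) = -3.9 m east.
Residual distance = √(10.5² + (-3.9)²) = 11.2 m.

11 m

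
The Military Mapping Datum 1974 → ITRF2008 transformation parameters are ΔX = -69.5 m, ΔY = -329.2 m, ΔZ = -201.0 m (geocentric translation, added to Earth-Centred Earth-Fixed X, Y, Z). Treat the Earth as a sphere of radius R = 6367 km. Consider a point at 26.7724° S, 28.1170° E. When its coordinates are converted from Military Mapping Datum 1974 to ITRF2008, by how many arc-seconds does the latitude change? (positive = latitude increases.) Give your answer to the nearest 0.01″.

Δφ = -8.97″

sin φ = -0.450448, cos φ = 0.892803, sin λ = 0.471274, cos λ = 0.881987.
North component: ΔN = −sin φ cos λ·ΔX − sin φ sin λ·ΔY + cos φ·ΔZ = −(-0.450448)(0.881987)(-69.5) − (-0.450448)(0.471274)(-329.2) + (0.892803)(-201.0) = -276.95 m.
1° of latitude spans πR/180 = 111125 m, so Δφ = -276.95 / 111125 × 3600 = -8.972″.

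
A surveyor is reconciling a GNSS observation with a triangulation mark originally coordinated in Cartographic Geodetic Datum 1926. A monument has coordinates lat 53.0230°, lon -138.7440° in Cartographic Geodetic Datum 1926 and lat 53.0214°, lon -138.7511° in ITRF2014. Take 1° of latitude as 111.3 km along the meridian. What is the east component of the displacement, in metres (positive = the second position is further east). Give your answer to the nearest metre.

ΔE = -475 m

Δφ = 53.0214° − 53.0230° = -0.0016°; Δλ = -138.7511° − -138.7440° = -0.0071°.
ΔN = Δφ × 111300 = -178.1 m; ΔE = Δλ × 111300 × cos(53.0230°) = -0.0071 × 111300 × 0.601494 = -475.3 m.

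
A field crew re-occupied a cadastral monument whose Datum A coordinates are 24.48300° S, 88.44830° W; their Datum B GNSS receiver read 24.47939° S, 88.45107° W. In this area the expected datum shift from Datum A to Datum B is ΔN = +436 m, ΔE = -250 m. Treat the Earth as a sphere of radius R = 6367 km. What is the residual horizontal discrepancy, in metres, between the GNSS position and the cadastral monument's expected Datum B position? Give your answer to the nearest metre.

46 m

Observed coordinate differences: Δφ = +0.00361°, Δλ = -0.00277°.
Converting to metres (1° lat = 111125 m, cos φ = 0.910084): observed ΔN = 401.2 m, observed ΔE = -280.1 m.
Subtracting the expected shift leaves a residual of 401.2 − (436) = -34.8 m north and -280.1 − (-250) = -30.1 m east.
Residual distance = √((-34.8)² + (-30.1)²) = 46.1 m.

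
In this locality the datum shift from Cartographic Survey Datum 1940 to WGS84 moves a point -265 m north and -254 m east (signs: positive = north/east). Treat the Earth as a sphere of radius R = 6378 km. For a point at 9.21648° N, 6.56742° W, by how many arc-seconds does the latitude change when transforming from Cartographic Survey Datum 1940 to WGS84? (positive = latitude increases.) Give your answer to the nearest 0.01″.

Δφ = -8.57″

On a sphere of radius R, 1 rad of latitude = R, so Δφ = ΔN / R = -265.0 / 6378000 = -4.1549e-05 rad = -8.570″.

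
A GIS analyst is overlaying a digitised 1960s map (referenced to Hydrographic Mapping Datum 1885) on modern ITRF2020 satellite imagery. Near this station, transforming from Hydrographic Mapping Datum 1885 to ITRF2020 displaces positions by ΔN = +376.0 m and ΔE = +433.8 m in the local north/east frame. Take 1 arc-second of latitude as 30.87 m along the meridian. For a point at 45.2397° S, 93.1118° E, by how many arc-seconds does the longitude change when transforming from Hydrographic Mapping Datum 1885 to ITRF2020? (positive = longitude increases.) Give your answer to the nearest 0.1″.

At latitude -45.2397°, cos φ = 0.704142.
1″ of longitude at this latitude = 30.87 × cos φ = 21.7369 m, so Δλ = 433.8 / 21.7369 = 19.957″.

Δλ = 20.0″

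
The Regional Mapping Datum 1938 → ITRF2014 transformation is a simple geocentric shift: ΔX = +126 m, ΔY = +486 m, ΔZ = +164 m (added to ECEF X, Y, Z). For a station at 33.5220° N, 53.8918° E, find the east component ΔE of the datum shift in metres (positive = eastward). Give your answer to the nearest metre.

ΔE = 185 m

At φ = 33.5220°, λ = 53.8918°: sin φ = 0.552257, cos φ = 0.833674, sin λ = 0.807906, cos λ = 0.589312.
ΔE = −sin λ·ΔX + cos λ·ΔY = −(0.807906)·(126) + (0.589312)·(486) = 184.61 m.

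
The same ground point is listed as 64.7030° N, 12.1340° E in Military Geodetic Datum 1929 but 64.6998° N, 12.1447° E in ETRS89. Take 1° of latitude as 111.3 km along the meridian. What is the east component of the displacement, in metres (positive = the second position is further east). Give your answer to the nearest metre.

ΔE = 509 m

Δφ = 64.6998° − 64.7030° = -0.0032°; Δλ = 12.1447° − 12.1340° = +0.0107°.
ΔN = Δφ × 111300 = -356.2 m; ΔE = Δλ × 111300 × cos(64.7030°) = +0.0107 × 111300 × 0.427311 = 508.9 m.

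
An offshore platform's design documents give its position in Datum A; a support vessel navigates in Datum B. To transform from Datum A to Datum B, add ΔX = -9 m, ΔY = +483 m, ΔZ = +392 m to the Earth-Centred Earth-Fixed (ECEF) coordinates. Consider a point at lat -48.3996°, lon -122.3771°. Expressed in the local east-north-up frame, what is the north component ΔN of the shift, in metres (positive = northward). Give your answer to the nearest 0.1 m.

The local north axis is (−sin φ cos λ, −sin φ sin λ, cos φ), giving ΔN = 3.604 − 305.035 + 260.261 = -41.17 m.

ΔN = -41.2 m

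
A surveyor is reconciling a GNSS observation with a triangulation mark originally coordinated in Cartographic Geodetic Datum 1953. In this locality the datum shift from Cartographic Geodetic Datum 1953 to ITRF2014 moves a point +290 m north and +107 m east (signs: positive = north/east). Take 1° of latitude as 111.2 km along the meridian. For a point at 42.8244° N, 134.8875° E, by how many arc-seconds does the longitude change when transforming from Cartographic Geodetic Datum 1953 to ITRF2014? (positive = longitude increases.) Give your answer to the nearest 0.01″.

At latitude 42.8244°, cos φ = 0.733440.
1° of longitude at this latitude = 111.2 × cos φ = 81.56 km, so Δλ = 107.0 / 81558.6 = 0.0013119° = 4.723″.

Δλ = 4.72″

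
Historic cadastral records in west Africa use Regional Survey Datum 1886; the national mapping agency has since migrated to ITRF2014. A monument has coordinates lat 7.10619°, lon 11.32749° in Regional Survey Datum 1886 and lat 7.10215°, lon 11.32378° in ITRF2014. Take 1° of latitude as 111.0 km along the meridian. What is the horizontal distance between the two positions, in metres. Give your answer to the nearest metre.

607 m

Δφ = 7.10215° − 7.10619° = -0.00404°; Δλ = 11.32378° − 11.32749° = -0.00371°.
ΔN = Δφ × 111000 = -448.4 m; ΔE = Δλ × 111000 × cos(7.10619°) = -0.00371 × 111000 × 0.992319 = -408.6 m.
Distance = √(ΔE² + ΔN²) = √((-408.6)² + (-448.4)²) = 606.7 m.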